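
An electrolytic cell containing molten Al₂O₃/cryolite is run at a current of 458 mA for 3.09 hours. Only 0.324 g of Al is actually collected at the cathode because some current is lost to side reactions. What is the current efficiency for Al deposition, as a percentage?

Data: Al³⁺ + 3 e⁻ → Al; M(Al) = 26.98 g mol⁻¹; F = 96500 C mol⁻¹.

Q = I·t = 0.4580 × 11124 = 5095 C; n(e⁻) = 5095/96500 = 0.05280 mol.
Theoretical n(Al) = n(e⁻)/3 = 0.01760 mol, i.e. m_theo = 0.01760 × 26.98 = 0.4748 g.
Efficiency = m_actual / m_theo = 0.324 / 0.4748 = 68.2 %.

68.2 %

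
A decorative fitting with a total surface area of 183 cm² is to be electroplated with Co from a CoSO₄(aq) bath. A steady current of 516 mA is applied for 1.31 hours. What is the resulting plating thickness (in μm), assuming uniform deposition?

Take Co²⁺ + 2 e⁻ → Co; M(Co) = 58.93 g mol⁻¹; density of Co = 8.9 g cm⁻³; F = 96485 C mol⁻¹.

4.56 μm

Q = I·t = 0.5160 × 4716.0 = 2433 C; n(e⁻) = 0.02522 mol.
n(Co) = n(e⁻)/2 = 0.01261 mol, so m = 0.01261 × 58.93 = 0.7431 g.
Volume = m/ρ = 0.7431 / 8.9 = 0.08350 cm³.
Thickness = V/A = 0.08350 / 183 = 4.56 × 10⁻⁴ cm = 4.56 μm.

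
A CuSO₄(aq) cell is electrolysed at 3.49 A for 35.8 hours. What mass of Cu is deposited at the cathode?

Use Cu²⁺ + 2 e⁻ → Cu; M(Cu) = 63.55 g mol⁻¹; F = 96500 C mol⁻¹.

Q = I·t = 3.490 A × 128880 s = 449800 C.
n(e⁻) = Q/F = 449800 / 96500 = 4.661 mol.
Cu²⁺ + 2 e⁻ → Cu, so n(Cu) = n(e⁻)/2 = 2.331 mol.
m = n·M = 2.331 × 63.55 = 148 g.

148 g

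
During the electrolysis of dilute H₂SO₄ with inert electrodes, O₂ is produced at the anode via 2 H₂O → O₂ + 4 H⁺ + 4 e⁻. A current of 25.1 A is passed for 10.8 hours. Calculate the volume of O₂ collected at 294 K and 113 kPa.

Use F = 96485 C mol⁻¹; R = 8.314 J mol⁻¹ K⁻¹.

54.7 L

Q = I·t = 25.10 A × 38880 s = 975900 C.
n(e⁻) = Q/F = 975900 / 96485 = 10.11 mol.
4 electrons are transferred per O₂ molecule, so n(O₂) = 10.11 / 4 = 2.529 mol.
V = nRT/P = (2.529 × 8.314 × 294) / (113 × 10³ Pa) = 0.0547 m³ = 54.7 L.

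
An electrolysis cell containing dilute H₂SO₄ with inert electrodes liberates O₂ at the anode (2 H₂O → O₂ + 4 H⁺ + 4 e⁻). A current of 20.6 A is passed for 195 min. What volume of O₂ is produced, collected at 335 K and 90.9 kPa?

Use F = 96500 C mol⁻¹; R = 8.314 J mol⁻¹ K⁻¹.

Q = I·t = 20.60 A × 11700 s = 241000 C.
n(e⁻) = Q/F = 241000 / 96500 = 2.498 mol.
4 electrons are transferred per O₂ molecule, so n(O₂) = 2.498 / 4 = 0.6244 mol.
V = nRT/P = (0.6244 × 8.314 × 335) / (90.9 × 10³ Pa) = 0.0191 m³ = 19.1 L.

19.1 L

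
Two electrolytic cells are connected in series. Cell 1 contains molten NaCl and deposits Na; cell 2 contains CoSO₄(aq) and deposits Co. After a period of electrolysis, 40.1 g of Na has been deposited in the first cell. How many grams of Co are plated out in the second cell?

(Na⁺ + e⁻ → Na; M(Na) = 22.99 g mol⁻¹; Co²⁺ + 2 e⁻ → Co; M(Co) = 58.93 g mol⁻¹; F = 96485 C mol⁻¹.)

51.4 g

n(Na) = 40.1 / 22.99 = 1.744 mol.
Since Na⁺ + e⁻ → Na, n(e⁻) passed = 1 × 1.744 = 1.744 mol.
Cells in series carry the same charge, so the same 1.744 mol of electrons passes through cell 2.
Co²⁺ + 2 e⁻ → Co, so n(Co) = 1.744 / 2 = 0.8721 mol.
m(Co) = 0.8721 × 58.93 = 51.4 g.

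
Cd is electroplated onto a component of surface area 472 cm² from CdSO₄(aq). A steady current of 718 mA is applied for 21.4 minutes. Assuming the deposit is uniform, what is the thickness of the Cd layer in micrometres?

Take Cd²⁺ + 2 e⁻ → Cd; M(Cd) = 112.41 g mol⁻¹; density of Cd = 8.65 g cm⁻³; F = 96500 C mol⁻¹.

1.32 μm

Q = I·t = 0.7180 × 1284.0 = 921.9 C; n(e⁻) = 0.009553 mol.
n(Cd) = n(e⁻)/2 = 0.004777 mol, so m = 0.004777 × 112.41 = 0.5370 g.
Volume = m/ρ = 0.5370 / 8.65 = 0.06208 cm³.
Thickness = V/A = 0.06208 / 472 = 1.32 × 10⁻⁴ cm = 1.32 μm.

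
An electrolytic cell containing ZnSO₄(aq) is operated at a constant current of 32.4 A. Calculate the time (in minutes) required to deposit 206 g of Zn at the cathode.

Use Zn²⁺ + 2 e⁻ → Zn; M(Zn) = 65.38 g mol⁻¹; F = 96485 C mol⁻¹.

313 min

n(Zn) = m/M = 206 / 65.38 = 3.151 mol.
Each Zn atom requires 2 electrons, so n(e⁻) = 2 × 3.151 = 6.302 mol.
Q = n(e⁻)·F = 6.302 × 96485 = 608000 C.
t = Q/I = 608000 / 32.40 A = 18770 s = 313 min.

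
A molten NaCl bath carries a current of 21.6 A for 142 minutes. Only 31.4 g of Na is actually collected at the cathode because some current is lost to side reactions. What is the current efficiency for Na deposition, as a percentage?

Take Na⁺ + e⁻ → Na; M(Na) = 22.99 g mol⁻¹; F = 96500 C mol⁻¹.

71.6 %

Q = I·t = 21.60 × 8520.0 = 184000 C; n(e⁻) = 184000/96500 = 1.907 mol.
Theoretical n(Na) = n(e⁻)/1 = 1.907 mol, i.e. m_theo = 1.907 × 22.99 = 43.84 g.
Efficiency = m_actual / m_theo = 31.4 / 43.84 = 71.6 %.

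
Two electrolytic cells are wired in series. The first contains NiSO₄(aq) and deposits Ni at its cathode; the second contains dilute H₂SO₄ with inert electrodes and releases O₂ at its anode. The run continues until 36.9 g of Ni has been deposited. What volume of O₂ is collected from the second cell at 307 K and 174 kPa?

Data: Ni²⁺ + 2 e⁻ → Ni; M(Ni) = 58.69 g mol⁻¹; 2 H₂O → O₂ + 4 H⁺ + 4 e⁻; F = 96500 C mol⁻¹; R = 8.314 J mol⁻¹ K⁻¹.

n(Ni) = 36.9 / 58.69 = 0.6287 mol, so n(e⁻) = 2 × 0.6287 = 1.257 mol.
The cells are in series, so the same 1.257 mol of electrons passes through the second cell.
2 H₂O → O₂ + 4 H⁺ + 4 e⁻ — 4 mol e⁻ per mol O₂, so n(O₂) = 1.257/4 = 0.3144 mol.
V = nRT/P = (0.3144 × 8.314 × 307) / (174 × 10³) = 0.00461 m³ = 4.61 L.

4.61 L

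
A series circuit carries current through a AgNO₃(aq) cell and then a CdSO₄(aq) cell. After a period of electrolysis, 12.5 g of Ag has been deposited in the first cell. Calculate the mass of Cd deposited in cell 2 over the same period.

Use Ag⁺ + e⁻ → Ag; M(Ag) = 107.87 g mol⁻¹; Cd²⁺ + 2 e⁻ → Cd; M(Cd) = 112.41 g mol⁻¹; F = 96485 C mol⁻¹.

6.51 g

n(Ag) = 12.5 / 107.87 = 0.1159 mol.
Since Ag⁺ + e⁻ → Ag, n(e⁻) passed = 1 × 0.1159 = 0.1159 mol.
Cells in series carry the same charge, so the same 0.1159 mol of electrons passes through cell 2.
Cd²⁺ + 2 e⁻ → Cd, so n(Cd) = 0.1159 / 2 = 0.05794 mol.
m(Cd) = 0.05794 × 112.41 = 6.51 g.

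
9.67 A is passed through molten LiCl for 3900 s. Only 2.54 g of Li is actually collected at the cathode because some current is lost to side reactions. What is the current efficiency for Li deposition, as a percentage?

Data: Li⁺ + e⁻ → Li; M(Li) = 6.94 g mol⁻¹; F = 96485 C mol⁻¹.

Q = I·t = 9.670 × 3900.0 = 37710 C; n(e⁻) = 37710/96485 = 0.3909 mol.
Theoretical n(Li) = n(e⁻)/1 = 0.3909 mol, i.e. m_theo = 0.3909 × 6.94 = 2.713 g.
Efficiency = m_actual / m_theo = 2.54 / 2.713 = 93.6 %.

93.6 %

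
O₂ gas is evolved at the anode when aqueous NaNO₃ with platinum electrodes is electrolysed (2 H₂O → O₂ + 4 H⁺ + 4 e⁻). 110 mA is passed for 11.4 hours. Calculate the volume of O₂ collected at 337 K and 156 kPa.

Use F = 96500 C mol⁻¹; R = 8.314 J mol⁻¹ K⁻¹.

0.210 L

Q = I·t = 0.1100 A × 41040 s = 4514 C.
n(e⁻) = Q/F = 4514 / 96500 = 0.04678 mol.
4 electrons are transferred per O₂ molecule, so n(O₂) = 0.04678 / 4 = 0.01170 mol.
V = nRT/P = (0.01170 × 8.314 × 337) / (156 × 10³ Pa) = 2.10 × 10⁻⁴ m³ = 0.210 L.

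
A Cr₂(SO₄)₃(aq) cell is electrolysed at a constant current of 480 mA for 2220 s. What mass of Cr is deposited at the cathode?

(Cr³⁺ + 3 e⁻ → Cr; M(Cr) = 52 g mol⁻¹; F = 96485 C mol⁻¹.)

Q = I·t = 0.4800 A × 2220.0 s = 1066 C.
n(e⁻) = Q/F = 1066 / 96485 = 0.01104 mol.
Cr³⁺ + 3 e⁻ → Cr, so n(Cr) = n(e⁻)/3 = 0.003681 mol.
m = n·M = 0.003681 × 52 = 0.191 g.

0.191 g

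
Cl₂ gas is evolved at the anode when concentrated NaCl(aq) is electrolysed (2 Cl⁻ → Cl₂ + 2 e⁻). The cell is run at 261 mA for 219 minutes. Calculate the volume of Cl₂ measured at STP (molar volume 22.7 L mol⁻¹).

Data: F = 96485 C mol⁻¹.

0.403 L

Q = I·t = 0.2610 A × 13140 s = 3430 C.
n(e⁻) = Q/F = 3430 / 96485 = 0.03554 mol.
2 electrons are transferred per Cl₂ molecule, so n(Cl₂) = 0.03554 / 2 = 0.01777 mol.
V = n × V_m = 0.01777 × 22.7 = 0.403 L.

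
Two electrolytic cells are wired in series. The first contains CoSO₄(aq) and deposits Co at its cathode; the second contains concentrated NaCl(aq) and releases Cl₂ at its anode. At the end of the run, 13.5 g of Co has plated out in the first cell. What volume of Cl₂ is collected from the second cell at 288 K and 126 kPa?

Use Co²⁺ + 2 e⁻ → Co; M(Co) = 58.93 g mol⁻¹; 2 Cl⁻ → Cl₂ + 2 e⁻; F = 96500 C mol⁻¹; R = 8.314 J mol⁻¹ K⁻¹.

n(Co) = 13.5 / 58.93 = 0.2291 mol, so n(e⁻) = 2 × 0.2291 = 0.4582 mol.
The cells are in series, so the same 0.4582 mol of electrons passes through the second cell.
2 Cl⁻ → Cl₂ + 2 e⁻ — 2 mol e⁻ per mol Cl₂, so n(Cl₂) = 0.4582/2 = 0.2291 mol.
V = nRT/P = (0.2291 × 8.314 × 288) / (126 × 10³) = 0.00435 m³ = 4.35 L.

4.35 L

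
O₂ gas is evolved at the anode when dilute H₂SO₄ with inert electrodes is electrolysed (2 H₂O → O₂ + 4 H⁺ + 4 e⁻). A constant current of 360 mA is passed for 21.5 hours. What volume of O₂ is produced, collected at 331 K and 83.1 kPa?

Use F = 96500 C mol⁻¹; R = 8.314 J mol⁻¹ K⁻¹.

2.39 L

Q = I·t = 0.3600 A × 77400 s = 27860 C.
n(e⁻) = Q/F = 27860 / 96500 = 0.2887 mol.
4 electrons are transferred per O₂ molecule, so n(O₂) = 0.2887 / 4 = 0.07219 mol.
V = nRT/P = (0.07219 × 8.314 × 331) / (83.1 × 10³ Pa) = 0.00239 m³ = 2.39 L.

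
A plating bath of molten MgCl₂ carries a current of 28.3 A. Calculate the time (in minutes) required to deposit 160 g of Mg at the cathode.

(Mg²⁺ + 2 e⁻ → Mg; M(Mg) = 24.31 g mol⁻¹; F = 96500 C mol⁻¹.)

n(Mg) = m/M = 160 / 24.31 = 6.582 mol.
Each Mg atom requires 2 electrons, so n(e⁻) = 2 × 6.582 = 13.16 mol.
Q = n(e⁻)·F = 13.16 × 96500 = 1270000 C.
t = Q/I = 1270000 / 28.30 A = 44890 s = 748 min.

748 min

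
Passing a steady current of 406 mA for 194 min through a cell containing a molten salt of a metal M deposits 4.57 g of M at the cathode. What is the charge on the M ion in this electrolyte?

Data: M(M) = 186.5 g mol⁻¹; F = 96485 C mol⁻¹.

+2

Q = I·t = 0.4060 A × 11640 s = 4726 C, so n(e⁻) = 4726/96485 = 0.04898 mol.
n(M) deposited = 4.57 / 186.5 = 0.02450 mol.
Electrons per atom = n(e⁻)/n(M) = 0.04898 / 0.02450 = 2.00 ≈ 2, so the ion is M²⁺.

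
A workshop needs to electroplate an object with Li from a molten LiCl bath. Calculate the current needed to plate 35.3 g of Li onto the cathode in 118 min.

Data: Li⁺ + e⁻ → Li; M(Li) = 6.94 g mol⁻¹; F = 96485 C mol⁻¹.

n(Li) = 35.3 / 6.94 = 5.086 mol.
n(e⁻) = 1 × 5.086 = 5.086 mol.
Q = n(e⁻)·F = 5.086 × 96485 = 490800 C.
I = Q/t = 490800 / 7080.0 s = 69.3 A.

69.3 A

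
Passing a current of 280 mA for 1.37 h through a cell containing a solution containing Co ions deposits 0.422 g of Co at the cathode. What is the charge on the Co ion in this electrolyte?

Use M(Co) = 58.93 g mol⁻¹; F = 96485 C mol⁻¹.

Q = I·t = 0.2800 A × 4932.0 s = 1381 C, so n(e⁻) = 1381/96485 = 0.01431 mol.
n(Co) deposited = 0.422 / 58.93 = 0.007161 mol.
Electrons per atom = n(e⁻)/n(Co) = 0.01431 / 0.007161 = 2.00 ≈ 2, so the ion is Co²⁺.

+2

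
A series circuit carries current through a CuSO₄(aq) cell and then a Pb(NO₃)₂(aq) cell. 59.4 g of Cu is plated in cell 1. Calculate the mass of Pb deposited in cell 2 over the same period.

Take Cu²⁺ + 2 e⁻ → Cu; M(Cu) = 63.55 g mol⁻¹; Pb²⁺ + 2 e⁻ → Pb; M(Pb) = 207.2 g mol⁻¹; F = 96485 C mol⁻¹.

n(Cu) = 59.4 / 63.55 = 0.9347 mol.
Since Cu²⁺ + 2 e⁻ → Cu, n(e⁻) passed = 2 × 0.9347 = 1.869 mol.
Cells in series carry the same charge, so the same 1.869 mol of electrons passes through cell 2.
Pb²⁺ + 2 e⁻ → Pb, so n(Pb) = 1.869 / 2 = 0.9347 mol.
m(Pb) = 0.9347 × 207.2 = 194 g.

194 g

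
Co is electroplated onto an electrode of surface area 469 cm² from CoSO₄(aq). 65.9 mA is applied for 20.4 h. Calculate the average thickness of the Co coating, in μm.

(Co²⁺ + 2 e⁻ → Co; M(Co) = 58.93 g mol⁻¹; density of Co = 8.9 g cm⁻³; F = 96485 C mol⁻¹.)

3.54 μm

Q = I·t = 0.06590 × 73440 = 4840 C; n(e⁻) = 0.05016 mol.
n(Co) = n(e⁻)/2 = 0.02508 mol, so m = 0.02508 × 58.93 = 1.478 g.
Volume = m/ρ = 1.478 / 8.9 = 0.1661 cm³.
Thickness = V/A = 0.1661 / 469 = 3.54 × 10⁻⁴ cm = 3.54 μm.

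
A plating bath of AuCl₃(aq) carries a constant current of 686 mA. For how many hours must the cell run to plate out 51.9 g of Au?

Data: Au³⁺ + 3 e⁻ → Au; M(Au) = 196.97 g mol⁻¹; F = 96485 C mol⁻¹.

30.9 h

n(Au) = m/M = 51.9 / 196.97 = 0.2635 mol.
Each Au atom requires 3 electrons, so n(e⁻) = 3 × 0.2635 = 0.7905 mol.
Q = n(e⁻)·F = 0.7905 × 96485 = 76270 C.
t = Q/I = 76270 / 0.6860 A = 111200 s = 30.9 h.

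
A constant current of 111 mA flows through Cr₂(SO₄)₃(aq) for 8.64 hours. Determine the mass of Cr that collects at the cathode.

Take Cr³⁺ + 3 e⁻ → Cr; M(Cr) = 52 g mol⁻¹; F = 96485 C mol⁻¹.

0.620 g

Q = I·t = 0.1110 A × 31104 s = 3453 C.
n(e⁻) = Q/F = 3453 / 96485 = 0.03578 mol.
Cr³⁺ + 3 e⁻ → Cr, so n(Cr) = n(e⁻)/3 = 0.01193 mol.
m = n·M = 0.01193 × 52 = 0.620 g.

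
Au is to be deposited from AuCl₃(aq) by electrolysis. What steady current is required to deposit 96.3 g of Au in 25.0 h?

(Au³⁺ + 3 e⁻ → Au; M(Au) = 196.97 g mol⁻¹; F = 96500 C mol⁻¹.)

1.57 A

n(Au) = 96.3 / 196.97 = 0.4889 mol.
n(e⁻) = 3 × 0.4889 = 1.467 mol.
Q = n(e⁻)·F = 1.467 × 96500 = 141500 C.
I = Q/t = 141500 / 90000 s = 1.57 A.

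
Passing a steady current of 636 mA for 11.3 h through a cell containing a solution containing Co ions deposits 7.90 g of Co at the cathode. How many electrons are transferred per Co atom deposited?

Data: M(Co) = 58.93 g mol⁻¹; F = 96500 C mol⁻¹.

Q = I·t = 0.6360 A × 40680 s = 25870 C, so n(e⁻) = 25870/96500 = 0.2681 mol.
n(Co) deposited = 7.90 / 58.93 = 0.1341 mol.
Electrons per atom = n(e⁻)/n(Co) = 0.2681 / 0.1341 = 2.00 ≈ 2, so the ion is Co²⁺.

2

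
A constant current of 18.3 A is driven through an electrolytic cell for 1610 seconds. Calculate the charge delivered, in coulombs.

Q = I·t = 18.30 A × 1610.0 s = 29500 C.

29500 C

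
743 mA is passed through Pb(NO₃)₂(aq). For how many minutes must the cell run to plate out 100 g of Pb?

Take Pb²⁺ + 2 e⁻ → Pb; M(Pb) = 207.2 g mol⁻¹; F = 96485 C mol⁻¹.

2090 min

n(Pb) = m/M = 100 / 207.2 = 0.4826 mol.
Each Pb atom requires 2 electrons, so n(e⁻) = 2 × 0.4826 = 0.9653 mol.
Q = n(e⁻)·F = 0.9653 × 96485 = 93130 C.
t = Q/I = 93130 / 0.7430 A = 125300 s = 2090 min.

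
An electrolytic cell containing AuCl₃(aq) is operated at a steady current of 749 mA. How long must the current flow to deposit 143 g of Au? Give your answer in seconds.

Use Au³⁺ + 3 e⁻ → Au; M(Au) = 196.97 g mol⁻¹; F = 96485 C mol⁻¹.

2.81 × 10⁵ s

n(Au) = m/M = 143 / 196.97 = 0.7260 mol.
Each Au atom requires 3 electrons, so n(e⁻) = 3 × 0.7260 = 2.178 mol.
Q = n(e⁻)·F = 2.178 × 96485 = 210100 C.
t = Q/I = 210100 / 0.7490 A = 280600 s.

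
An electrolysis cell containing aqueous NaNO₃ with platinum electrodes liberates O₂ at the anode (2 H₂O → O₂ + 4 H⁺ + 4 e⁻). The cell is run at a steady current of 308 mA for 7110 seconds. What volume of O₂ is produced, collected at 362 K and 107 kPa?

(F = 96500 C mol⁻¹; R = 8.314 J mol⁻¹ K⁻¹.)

0.160 L

Q = I·t = 0.3080 A × 7110.0 s = 2190 C.
n(e⁻) = Q/F = 2190 / 96500 = 0.02269 mol.
4 electrons are transferred per O₂ molecule, so n(O₂) = 0.02269 / 4 = 0.005673 mol.
V = nRT/P = (0.005673 × 8.314 × 362) / (107 × 10³ Pa) = 1.60 × 10⁻⁴ m³ = 0.160 L.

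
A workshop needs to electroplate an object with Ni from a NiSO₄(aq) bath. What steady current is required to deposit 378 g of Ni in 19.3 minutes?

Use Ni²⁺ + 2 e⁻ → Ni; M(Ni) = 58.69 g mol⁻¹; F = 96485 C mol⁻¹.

1070 A

n(Ni) = 378 / 58.69 = 6.441 mol.
n(e⁻) = 2 × 6.441 = 12.88 mol.
Q = n(e⁻)·F = 12.88 × 96485 = 1243000 C.
I = Q/t = 1243000 / 1158.0 s = 1070 A.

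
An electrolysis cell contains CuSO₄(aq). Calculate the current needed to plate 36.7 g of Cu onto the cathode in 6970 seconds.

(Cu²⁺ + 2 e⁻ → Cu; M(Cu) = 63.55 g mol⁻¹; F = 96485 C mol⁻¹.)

n(Cu) = 36.7 / 63.55 = 0.5775 mol.
n(e⁻) = 2 × 0.5775 = 1.155 mol.
Q = n(e⁻)·F = 1.155 × 96485 = 111400 C.
I = Q/t = 111400 / 6970.0 s = 16.0 A.

16.0 A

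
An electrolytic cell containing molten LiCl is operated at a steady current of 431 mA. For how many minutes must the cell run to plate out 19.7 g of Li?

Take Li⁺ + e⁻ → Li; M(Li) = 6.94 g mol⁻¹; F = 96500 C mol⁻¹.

10600 min

n(Li) = m/M = 19.7 / 6.94 = 2.839 mol.
Each Li atom requires 1 electron, so n(e⁻) = 1 × 2.839 = 2.839 mol.
Q = n(e⁻)·F = 2.839 × 96500 = 273900 C.
t = Q/I = 273900 / 0.4310 A = 635600 s = 10600 min.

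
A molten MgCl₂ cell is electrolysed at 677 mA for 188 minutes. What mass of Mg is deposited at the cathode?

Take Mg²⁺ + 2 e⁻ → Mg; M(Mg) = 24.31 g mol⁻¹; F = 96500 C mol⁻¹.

Q = I·t = 0.6770 A × 11280 s = 7637 C.
n(e⁻) = Q/F = 7637 / 96500 = 0.07914 mol.
Mg²⁺ + 2 e⁻ → Mg, so n(Mg) = n(e⁻)/2 = 0.03957 mol.
m = n·M = 0.03957 × 24.31 = 0.962 g.

0.962 g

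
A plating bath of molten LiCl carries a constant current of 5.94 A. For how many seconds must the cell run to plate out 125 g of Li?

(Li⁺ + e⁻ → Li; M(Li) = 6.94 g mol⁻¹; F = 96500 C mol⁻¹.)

2.93 × 10⁵ s

n(Li) = m/M = 125 / 6.94 = 18.01 mol.
Each Li atom requires 1 electron, so n(e⁻) = 1 × 18.01 = 18.01 mol.
Q = n(e⁻)·F = 18.01 × 96500 = 1738000 C.
t = Q/I = 1738000 / 5.940 A = 292600 s.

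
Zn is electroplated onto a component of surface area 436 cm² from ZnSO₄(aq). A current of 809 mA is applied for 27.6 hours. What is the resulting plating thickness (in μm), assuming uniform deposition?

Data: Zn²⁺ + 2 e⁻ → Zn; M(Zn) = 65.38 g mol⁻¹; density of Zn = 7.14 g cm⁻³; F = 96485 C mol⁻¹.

Q = I·t = 0.8090 × 99360 = 80380 C; n(e⁻) = 0.8331 mol.
n(Zn) = n(e⁻)/2 = 0.4166 mol, so m = 0.4166 × 65.38 = 27.23 g.
Volume = m/ρ = 27.23 / 7.14 = 3.814 cm³.
Thickness = V/A = 3.814 / 436 = 0.00875 cm = 87.5 μm.

87.5 μm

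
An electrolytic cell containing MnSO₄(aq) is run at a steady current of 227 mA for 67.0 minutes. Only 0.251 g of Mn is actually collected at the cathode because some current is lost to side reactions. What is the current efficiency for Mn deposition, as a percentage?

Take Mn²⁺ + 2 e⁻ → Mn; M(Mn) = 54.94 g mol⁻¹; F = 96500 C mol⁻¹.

Q = I·t = 0.2270 × 4020.0 = 912.5 C; n(e⁻) = 912.5/96500 = 0.009456 mol.
Theoretical n(Mn) = n(e⁻)/2 = 0.004728 mol, i.e. m_theo = 0.004728 × 54.94 = 0.2598 g.
Efficiency = m_actual / m_theo = 0.251 / 0.2598 = 96.6 %.

96.6 %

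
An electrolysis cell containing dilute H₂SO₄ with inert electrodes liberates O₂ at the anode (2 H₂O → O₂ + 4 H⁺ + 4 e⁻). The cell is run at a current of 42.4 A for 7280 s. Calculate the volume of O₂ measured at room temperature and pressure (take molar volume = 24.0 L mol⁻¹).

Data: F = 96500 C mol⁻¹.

Q = I·t = 42.40 A × 7280.0 s = 308700 C.
n(e⁻) = Q/F = 308700 / 96500 = 3.199 mol.
4 electrons are transferred per O₂ molecule, so n(O₂) = 3.199 / 4 = 0.7997 mol.
V = n × V_m = 0.7997 × 24.0 = 19.2 L.

19.2 L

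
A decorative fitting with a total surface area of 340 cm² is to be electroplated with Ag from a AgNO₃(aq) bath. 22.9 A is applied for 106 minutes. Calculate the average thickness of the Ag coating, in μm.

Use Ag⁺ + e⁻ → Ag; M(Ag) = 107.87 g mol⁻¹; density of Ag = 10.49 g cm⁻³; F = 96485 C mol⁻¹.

457 μm

Q = I·t = 22.90 × 6360.0 = 145600 C; n(e⁻) = 1.509 mol.
n(Ag) = n(e⁻)/1 = 1.509 mol, so m = 1.509 × 107.87 = 162.8 g.
Volume = m/ρ = 162.8 / 10.49 = 15.52 cm³.
Thickness = V/A = 15.52 / 340 = 0.0457 cm = 457 μm.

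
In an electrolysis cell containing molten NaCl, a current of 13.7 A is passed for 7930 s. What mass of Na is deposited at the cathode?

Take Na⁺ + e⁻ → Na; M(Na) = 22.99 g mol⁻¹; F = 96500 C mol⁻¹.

Q = I·t = 13.70 A × 7930.0 s = 108600 C.
n(e⁻) = Q/F = 108600 / 96500 = 1.126 mol.
Na⁺ + e⁻ → Na, so n(Na) = n(e⁻)/1 = 1.126 mol.
m = n·M = 1.126 × 22.99 = 25.9 g.

25.9 g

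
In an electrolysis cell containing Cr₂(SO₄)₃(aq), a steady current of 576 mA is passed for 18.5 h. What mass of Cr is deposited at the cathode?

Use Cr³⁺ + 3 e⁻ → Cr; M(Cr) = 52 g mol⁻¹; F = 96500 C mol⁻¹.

Q = I·t = 0.5760 A × 66600 s = 38360 C.
n(e⁻) = Q/F = 38360 / 96500 = 0.3975 mol.
Cr³⁺ + 3 e⁻ → Cr, so n(Cr) = n(e⁻)/3 = 0.1325 mol.
m = n·M = 0.1325 × 52 = 6.89 g.

6.89 g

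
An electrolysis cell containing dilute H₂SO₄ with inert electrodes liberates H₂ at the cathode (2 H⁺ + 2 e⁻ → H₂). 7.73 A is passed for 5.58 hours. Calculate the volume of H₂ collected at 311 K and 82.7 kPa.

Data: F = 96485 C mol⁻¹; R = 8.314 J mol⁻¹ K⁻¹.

25.2 L

Q = I·t = 7.730 A × 20088 s = 155300 C.
n(e⁻) = Q/F = 155300 / 96485 = 1.609 mol.
2 electrons are transferred per H₂ molecule, so n(H₂) = 1.609 / 2 = 0.8047 mol.
V = nRT/P = (0.8047 × 8.314 × 311) / (82.7 × 10³ Pa) = 0.0252 m³ = 25.2 L.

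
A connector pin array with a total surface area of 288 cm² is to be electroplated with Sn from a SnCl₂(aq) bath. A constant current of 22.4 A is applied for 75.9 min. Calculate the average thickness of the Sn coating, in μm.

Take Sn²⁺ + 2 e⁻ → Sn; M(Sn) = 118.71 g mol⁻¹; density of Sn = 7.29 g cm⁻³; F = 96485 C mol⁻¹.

Q = I·t = 22.40 × 4554.0 = 102000 C; n(e⁻) = 1.057 mol.
n(Sn) = n(e⁻)/2 = 0.5286 mol, so m = 0.5286 × 118.71 = 62.75 g.
Volume = m/ρ = 62.75 / 7.29 = 8.608 cm³.
Thickness = V/A = 8.608 / 288 = 0.0299 cm = 299 μm.

299 μm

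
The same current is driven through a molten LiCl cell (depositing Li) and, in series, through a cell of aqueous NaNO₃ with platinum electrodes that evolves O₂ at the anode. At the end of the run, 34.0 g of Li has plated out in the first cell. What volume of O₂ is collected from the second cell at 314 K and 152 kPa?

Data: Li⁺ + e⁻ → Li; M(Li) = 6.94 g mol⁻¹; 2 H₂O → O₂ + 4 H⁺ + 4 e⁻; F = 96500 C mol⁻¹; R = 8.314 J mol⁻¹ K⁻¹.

n(Li) = 34.0 / 6.94 = 4.899 mol, so n(e⁻) = 1 × 4.899 = 4.899 mol.
The cells are in series, so the same 4.899 mol of electrons passes through the second cell.
2 H₂O → O₂ + 4 H⁺ + 4 e⁻ — 4 mol e⁻ per mol O₂, so n(O₂) = 4.899/4 = 1.225 mol.
V = nRT/P = (1.225 × 8.314 × 314) / (152 × 10³) = 0.0210 m³ = 21.0 L.

21.0 L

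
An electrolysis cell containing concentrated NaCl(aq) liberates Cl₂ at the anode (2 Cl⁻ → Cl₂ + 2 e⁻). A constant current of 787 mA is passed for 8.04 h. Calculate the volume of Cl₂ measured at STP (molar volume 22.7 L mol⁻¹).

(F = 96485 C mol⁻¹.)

Q = I·t = 0.7870 A × 28944 s = 22780 C.
n(e⁻) = Q/F = 22780 / 96485 = 0.2361 mol.
2 electrons are transferred per Cl₂ molecule, so n(Cl₂) = 0.2361 / 2 = 0.1180 mol.
V = n × V_m = 0.1180 × 22.7 = 2.68 L.

2.68 L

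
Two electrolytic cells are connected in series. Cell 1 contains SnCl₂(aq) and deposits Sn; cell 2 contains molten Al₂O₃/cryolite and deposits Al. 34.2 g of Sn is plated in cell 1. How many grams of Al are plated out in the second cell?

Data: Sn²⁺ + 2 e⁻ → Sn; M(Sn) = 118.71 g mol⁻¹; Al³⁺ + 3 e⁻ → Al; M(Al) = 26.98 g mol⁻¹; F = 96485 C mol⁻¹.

n(Sn) = 34.2 / 118.71 = 0.2881 mol.
Since Sn²⁺ + 2 e⁻ → Sn, n(e⁻) passed = 2 × 0.2881 = 0.5762 mol.
Cells in series carry the same charge, so the same 0.5762 mol of electrons passes through cell 2.
Al³⁺ + 3 e⁻ → Al, so n(Al) = 0.5762 / 3 = 0.1921 mol.
m(Al) = 0.1921 × 26.98 = 5.18 g.

5.18 g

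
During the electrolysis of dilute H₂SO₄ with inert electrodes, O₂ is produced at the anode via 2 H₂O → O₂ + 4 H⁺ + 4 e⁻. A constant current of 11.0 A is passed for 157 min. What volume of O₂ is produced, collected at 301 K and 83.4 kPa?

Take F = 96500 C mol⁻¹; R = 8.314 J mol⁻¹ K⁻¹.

8.06 L

Q = I·t = 11.00 A × 9420.0 s = 103600 C.
n(e⁻) = Q/F = 103600 / 96500 = 1.074 mol.
4 electrons are transferred per O₂ molecule, so n(O₂) = 1.074 / 4 = 0.2684 mol.
V = nRT/P = (0.2684 × 8.314 × 301) / (83.4 × 10³ Pa) = 0.00806 m³ = 8.06 L.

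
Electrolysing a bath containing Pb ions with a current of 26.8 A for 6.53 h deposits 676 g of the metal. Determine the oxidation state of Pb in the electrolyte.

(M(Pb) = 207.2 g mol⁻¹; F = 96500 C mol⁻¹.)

Q = I·t = 26.80 A × 23508 s = 630000 C, so n(e⁻) = 630000/96500 = 6.529 mol.
n(Pb) deposited = 676 / 207.2 = 3.263 mol.
Electrons per atom = n(e⁻)/n(Pb) = 6.529 / 3.263 = 2.00 ≈ 2, so the ion is Pb²⁺.

+2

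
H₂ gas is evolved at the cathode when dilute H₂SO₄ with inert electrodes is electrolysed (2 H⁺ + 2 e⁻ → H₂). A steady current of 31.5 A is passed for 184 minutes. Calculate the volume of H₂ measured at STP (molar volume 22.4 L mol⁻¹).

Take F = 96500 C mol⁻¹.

40.4 L

Q = I·t = 31.50 A × 11040 s = 347800 C.
n(e⁻) = Q/F = 347800 / 96500 = 3.604 mol.
2 electrons are transferred per H₂ molecule, so n(H₂) = 3.604 / 2 = 1.802 mol.
V = n × V_m = 1.802 × 22.4 = 40.4 L.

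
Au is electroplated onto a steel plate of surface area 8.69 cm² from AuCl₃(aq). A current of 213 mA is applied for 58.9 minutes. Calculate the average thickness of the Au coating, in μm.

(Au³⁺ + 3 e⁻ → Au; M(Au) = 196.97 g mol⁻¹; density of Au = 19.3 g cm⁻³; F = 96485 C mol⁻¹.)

Q = I·t = 0.2130 × 3534.0 = 752.7 C; n(e⁻) = 0.007802 mol.
n(Au) = n(e⁻)/3 = 0.002601 mol, so m = 0.002601 × 196.97 = 0.5122 g.
Volume = m/ρ = 0.5122 / 19.3 = 0.02654 cm³.
Thickness = V/A = 0.02654 / 8.69 = 0.00305 cm = 30.5 μm.

30.5 μm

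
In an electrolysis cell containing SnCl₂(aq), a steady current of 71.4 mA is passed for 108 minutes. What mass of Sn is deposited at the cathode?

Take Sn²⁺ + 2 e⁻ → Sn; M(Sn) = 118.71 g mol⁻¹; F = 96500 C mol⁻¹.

0.285 g

Q = I·t = 0.07140 A × 6480.0 s = 462.7 C.
n(e⁻) = Q/F = 462.7 / 96500 = 0.004795 mol.
Sn²⁺ + 2 e⁻ → Sn, so n(Sn) = n(e⁻)/2 = 0.002397 mol.
m = n·M = 0.002397 × 118.71 = 0.285 g.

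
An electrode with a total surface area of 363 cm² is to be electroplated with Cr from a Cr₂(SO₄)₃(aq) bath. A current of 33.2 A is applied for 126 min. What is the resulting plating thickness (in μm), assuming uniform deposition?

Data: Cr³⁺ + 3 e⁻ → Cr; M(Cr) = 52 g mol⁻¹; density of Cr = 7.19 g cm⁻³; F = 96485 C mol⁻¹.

173 μm

Q = I·t = 33.20 × 7560.0 = 251000 C; n(e⁻) = 2.601 mol.
n(Cr) = n(e⁻)/3 = 0.8671 mol, so m = 0.8671 × 52 = 45.09 g.
Volume = m/ρ = 45.09 / 7.19 = 6.271 cm³.
Thickness = V/A = 6.271 / 363 = 0.0173 cm = 173 μm.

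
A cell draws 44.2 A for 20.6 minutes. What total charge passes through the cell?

Q = I·t = 44.20 A × 1236.0 s = 54600 C.

54600 C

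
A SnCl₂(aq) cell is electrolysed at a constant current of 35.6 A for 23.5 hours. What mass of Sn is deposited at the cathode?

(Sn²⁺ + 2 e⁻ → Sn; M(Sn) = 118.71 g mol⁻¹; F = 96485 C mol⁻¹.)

1850 g

Q = I·t = 35.60 A × 84600 s = 3012000 C.
n(e⁻) = Q/F = 3012000 / 96485 = 31.21 mol.
Sn²⁺ + 2 e⁻ → Sn, so n(Sn) = n(e⁻)/2 = 15.61 mol.
m = n·M = 15.61 × 118.71 = 1850 g.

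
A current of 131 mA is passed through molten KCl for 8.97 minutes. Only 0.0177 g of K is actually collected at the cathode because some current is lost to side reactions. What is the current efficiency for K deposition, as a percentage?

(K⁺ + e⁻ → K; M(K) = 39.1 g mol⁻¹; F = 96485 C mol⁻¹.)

62.0 %

Q = I·t = 0.1310 × 538.20 = 70.50 C; n(e⁻) = 70.50/96485 = 0.0007307 mol.
Theoretical n(K) = n(e⁻)/1 = 0.0007307 mol, i.e. m_theo = 0.0007307 × 39.1 = 0.02857 g.
Efficiency = m_actual / m_theo = 0.0177 / 0.02857 = 62.0 %.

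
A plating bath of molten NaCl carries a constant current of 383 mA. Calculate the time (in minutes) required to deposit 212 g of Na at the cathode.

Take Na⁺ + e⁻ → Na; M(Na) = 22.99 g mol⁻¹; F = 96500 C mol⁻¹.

38700 min

n(Na) = m/M = 212 / 22.99 = 9.221 mol.
Each Na atom requires 1 electron, so n(e⁻) = 1 × 9.221 = 9.221 mol.
Q = n(e⁻)·F = 9.221 × 96500 = 889900 C.
t = Q/I = 889900 / 0.3830 A = 2323000 s = 38700 min.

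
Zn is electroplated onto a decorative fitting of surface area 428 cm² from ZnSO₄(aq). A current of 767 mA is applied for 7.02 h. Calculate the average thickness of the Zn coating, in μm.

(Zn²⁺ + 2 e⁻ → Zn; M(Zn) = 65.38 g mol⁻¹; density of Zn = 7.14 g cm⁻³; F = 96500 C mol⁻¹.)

Q = I·t = 0.7670 × 25272 = 19380 C; n(e⁻) = 0.2009 mol.
n(Zn) = n(e⁻)/2 = 0.1004 mol, so m = 0.1004 × 65.38 = 6.566 g.
Volume = m/ρ = 6.566 / 7.14 = 0.9197 cm³.
Thickness = V/A = 0.9197 / 428 = 0.00215 cm = 21.5 μm.

21.5 μm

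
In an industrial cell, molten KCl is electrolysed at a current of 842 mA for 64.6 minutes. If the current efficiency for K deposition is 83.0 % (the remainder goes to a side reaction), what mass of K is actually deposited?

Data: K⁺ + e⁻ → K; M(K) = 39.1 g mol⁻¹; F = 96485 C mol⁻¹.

1.10 g

Q = I·t = 0.8420 × 3876.0 = 3264 C.
n(e⁻) = 3264/96485 = 0.03382 mol; theoretically n(K) = 0.03382/1 = 0.03382 mol, m_theo = 1.323 g.
At 83.0 % efficiency, m_actual = 0.830 × 1.323 = 1.10 g.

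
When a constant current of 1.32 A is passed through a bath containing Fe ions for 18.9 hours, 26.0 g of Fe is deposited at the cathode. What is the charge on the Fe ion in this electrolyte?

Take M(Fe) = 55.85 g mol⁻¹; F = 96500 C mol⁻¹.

+2

Q = I·t = 1.320 A × 68040 s = 89810 C, so n(e⁻) = 89810/96500 = 0.9307 mol.
n(Fe) deposited = 26.0 / 55.85 = 0.4655 mol.
Electrons per atom = n(e⁻)/n(Fe) = 0.9307 / 0.4655 = 2.00 ≈ 2, so the ion is Fe²⁺.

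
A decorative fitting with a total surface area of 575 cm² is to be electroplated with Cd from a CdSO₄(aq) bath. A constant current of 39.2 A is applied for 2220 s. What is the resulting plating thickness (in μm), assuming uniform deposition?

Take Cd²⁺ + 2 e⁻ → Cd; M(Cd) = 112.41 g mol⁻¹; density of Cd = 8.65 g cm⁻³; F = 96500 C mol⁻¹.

Q = I·t = 39.20 × 2220.0 = 87020 C; n(e⁻) = 0.9018 mol.
n(Cd) = n(e⁻)/2 = 0.4509 mol, so m = 0.4509 × 112.41 = 50.69 g.
Volume = m/ρ = 50.69 / 8.65 = 5.860 cm³.
Thickness = V/A = 5.860 / 575 = 0.0102 cm = 102 μm.

102 μm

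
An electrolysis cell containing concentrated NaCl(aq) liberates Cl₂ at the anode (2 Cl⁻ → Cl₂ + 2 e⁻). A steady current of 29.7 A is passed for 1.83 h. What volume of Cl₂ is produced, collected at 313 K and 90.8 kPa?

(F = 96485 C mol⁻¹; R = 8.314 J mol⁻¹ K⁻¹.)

29.1 L

Q = I·t = 29.70 A × 6588.0 s = 195700 C.
n(e⁻) = Q/F = 195700 / 96485 = 2.028 mol.
2 electrons are transferred per Cl₂ molecule, so n(Cl₂) = 2.028 / 2 = 1.014 mol.
V = nRT/P = (1.014 × 8.314 × 313) / (90.8 × 10³ Pa) = 0.0291 m³ = 29.1 L.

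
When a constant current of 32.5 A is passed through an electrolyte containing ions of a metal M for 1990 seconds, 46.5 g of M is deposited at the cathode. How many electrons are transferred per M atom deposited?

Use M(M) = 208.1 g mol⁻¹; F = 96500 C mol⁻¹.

3

Q = I·t = 32.50 A × 1990.0 s = 64680 C, so n(e⁻) = 64680/96500 = 0.6702 mol.
n(M) deposited = 46.5 / 208.1 = 0.2235 mol.
Electrons per atom = n(e⁻)/n(M) = 0.6702 / 0.2235 = 3.00 ≈ 3, so the ion is M³⁺.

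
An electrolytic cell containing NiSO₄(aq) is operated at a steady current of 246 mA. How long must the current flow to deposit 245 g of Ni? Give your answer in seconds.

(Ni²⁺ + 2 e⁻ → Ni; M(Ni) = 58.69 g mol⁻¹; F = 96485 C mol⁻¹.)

3.27 × 10⁶ s

n(Ni) = m/M = 245 / 58.69 = 4.174 mol.
Each Ni atom requires 2 electrons, so n(e⁻) = 2 × 4.174 = 8.349 mol.
Q = n(e⁻)·F = 8.349 × 96485 = 805500 C.
t = Q/I = 805500 / 0.2460 A = 3275000 s.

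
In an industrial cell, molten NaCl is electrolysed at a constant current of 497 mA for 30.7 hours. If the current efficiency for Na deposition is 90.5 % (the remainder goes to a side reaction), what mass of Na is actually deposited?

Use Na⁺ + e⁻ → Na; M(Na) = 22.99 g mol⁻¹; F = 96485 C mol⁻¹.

Q = I·t = 0.4970 × 110520 = 54930 C.
n(e⁻) = 54930/96485 = 0.5693 mol; theoretically n(Na) = 0.5693/1 = 0.5693 mol, m_theo = 13.09 g.
At 90.5 % efficiency, m_actual = 0.905 × 13.09 = 11.8 g.

11.8 g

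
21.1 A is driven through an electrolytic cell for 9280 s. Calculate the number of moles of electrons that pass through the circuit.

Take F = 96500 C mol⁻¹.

Q = I·t = 21.10 A × 9280.0 s = 195800 C.
n(e⁻) = Q/F = 195800 / 96500 = 2.03 mol.

2.03 mol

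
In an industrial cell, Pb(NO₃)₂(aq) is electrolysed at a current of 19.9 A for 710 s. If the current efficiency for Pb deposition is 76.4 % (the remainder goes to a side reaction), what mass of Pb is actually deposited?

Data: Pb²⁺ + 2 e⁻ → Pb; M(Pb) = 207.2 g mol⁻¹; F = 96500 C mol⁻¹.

Q = I·t = 19.90 × 710.00 = 14130 C.
n(e⁻) = 14130/96500 = 0.1464 mol; theoretically n(Pb) = 0.1464/2 = 0.07321 mol, m_theo = 15.17 g.
At 76.4 % efficiency, m_actual = 0.764 × 15.17 = 11.6 g.

11.6 g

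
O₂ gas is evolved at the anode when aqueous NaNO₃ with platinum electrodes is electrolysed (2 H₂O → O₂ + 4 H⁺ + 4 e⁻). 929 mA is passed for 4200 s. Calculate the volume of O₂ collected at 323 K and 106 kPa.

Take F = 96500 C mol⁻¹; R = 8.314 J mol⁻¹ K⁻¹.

0.256 L

Q = I·t = 0.9290 A × 4200.0 s = 3902 C.
n(e⁻) = Q/F = 3902 / 96500 = 0.04043 mol.
4 electrons are transferred per O₂ molecule, so n(O₂) = 0.04043 / 4 = 0.01011 mol.
V = nRT/P = (0.01011 × 8.314 × 323) / (106 × 10³ Pa) = 2.56 × 10⁻⁴ m³ = 0.256 L.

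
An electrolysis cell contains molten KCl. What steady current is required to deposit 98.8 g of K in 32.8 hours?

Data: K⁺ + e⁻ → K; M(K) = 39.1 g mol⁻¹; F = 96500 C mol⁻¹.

2.07 A

n(K) = 98.8 / 39.1 = 2.527 mol.
n(e⁻) = 1 × 2.527 = 2.527 mol.
Q = n(e⁻)·F = 2.527 × 96500 = 243800 C.
I = Q/t = 243800 / 118080 s = 2.07 A.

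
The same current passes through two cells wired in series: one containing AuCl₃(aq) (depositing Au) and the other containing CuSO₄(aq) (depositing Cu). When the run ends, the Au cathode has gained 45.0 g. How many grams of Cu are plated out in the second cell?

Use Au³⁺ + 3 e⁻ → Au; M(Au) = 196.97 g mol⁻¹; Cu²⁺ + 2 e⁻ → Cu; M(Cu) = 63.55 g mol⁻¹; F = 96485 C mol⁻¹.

n(Au) = 45.0 / 196.97 = 0.2285 mol.
Since Au³⁺ + 3 e⁻ → Au, n(e⁻) passed = 3 × 0.2285 = 0.6854 mol.
Cells in series carry the same charge, so the same 0.6854 mol of electrons passes through cell 2.
Cu²⁺ + 2 e⁻ → Cu, so n(Cu) = 0.6854 / 2 = 0.3427 mol.
m(Cu) = 0.3427 × 63.55 = 21.8 g.

21.8 g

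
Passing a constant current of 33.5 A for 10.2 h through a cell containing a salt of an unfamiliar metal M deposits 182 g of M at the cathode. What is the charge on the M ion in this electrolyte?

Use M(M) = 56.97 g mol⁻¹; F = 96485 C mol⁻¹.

+4

Q = I·t = 33.50 A × 36720 s = 1230000 C, so n(e⁻) = 1230000/96485 = 12.75 mol.
n(M) deposited = 182 / 56.97 = 3.195 mol.
Electrons per atom = n(e⁻)/n(M) = 12.75 / 3.195 = 3.99 ≈ 4, so the ion is M⁴⁺.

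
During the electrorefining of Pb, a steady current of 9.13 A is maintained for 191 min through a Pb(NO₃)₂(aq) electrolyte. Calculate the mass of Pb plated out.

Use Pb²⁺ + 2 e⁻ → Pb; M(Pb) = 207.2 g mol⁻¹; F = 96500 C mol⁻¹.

Q = I·t = 9.130 A × 11460 s = 104600 C.
n(e⁻) = Q/F = 104600 / 96500 = 1.084 mol.
Pb²⁺ + 2 e⁻ → Pb, so n(Pb) = n(e⁻)/2 = 0.5421 mol.
m = n·M = 0.5421 × 207.2 = 112 g.

112 g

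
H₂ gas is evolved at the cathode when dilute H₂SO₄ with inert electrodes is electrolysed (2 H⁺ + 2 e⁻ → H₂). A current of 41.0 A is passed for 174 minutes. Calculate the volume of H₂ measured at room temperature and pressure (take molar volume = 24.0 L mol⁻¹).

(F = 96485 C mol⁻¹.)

53.2 L

Q = I·t = 41.00 A × 10440 s = 428000 C.
n(e⁻) = Q/F = 428000 / 96485 = 4.436 mol.
2 electrons are transferred per H₂ molecule, so n(H₂) = 4.436 / 2 = 2.218 mol.
V = n × V_m = 2.218 × 24.0 = 53.2 L.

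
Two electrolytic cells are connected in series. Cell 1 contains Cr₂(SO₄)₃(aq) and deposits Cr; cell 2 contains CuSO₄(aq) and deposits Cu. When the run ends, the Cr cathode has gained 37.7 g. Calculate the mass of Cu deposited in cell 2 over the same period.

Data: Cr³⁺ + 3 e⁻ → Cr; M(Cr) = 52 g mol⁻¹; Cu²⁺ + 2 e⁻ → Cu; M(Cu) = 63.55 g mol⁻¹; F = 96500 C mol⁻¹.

n(Cr) = 37.7 / 52 = 0.7250 mol.
Since Cr³⁺ + 3 e⁻ → Cr, n(e⁻) passed = 3 × 0.7250 = 2.175 mol.
Cells in series carry the same charge, so the same 2.175 mol of electrons passes through cell 2.
Cu²⁺ + 2 e⁻ → Cu, so n(Cu) = 2.175 / 2 = 1.088 mol.
m(Cu) = 1.088 × 63.55 = 69.1 g.

69.1 g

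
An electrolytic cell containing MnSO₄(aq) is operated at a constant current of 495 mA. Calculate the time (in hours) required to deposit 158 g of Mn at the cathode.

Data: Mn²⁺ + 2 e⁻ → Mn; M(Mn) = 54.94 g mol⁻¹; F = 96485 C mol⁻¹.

n(Mn) = m/M = 158 / 54.94 = 2.876 mol.
Each Mn atom requires 2 electrons, so n(e⁻) = 2 × 2.876 = 5.752 mol.
Q = n(e⁻)·F = 5.752 × 96485 = 555000 C.
t = Q/I = 555000 / 0.4950 A = 1121000 s = 311 h.

311 h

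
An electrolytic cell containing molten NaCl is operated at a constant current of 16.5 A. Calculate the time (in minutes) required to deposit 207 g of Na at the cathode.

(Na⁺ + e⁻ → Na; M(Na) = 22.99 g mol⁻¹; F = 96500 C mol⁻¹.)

n(Na) = m/M = 207 / 22.99 = 9.004 mol.
Each Na atom requires 1 electron, so n(e⁻) = 1 × 9.004 = 9.004 mol.
Q = n(e⁻)·F = 9.004 × 96500 = 868900 C.
t = Q/I = 868900 / 16.50 A = 52660 s = 878 min.

878 min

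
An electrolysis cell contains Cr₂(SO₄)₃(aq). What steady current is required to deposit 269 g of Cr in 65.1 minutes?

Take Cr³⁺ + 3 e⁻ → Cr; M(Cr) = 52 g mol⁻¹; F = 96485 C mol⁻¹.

383 A

n(Cr) = 269 / 52 = 5.173 mol.
n(e⁻) = 3 × 5.173 = 15.52 mol.
Q = n(e⁻)·F = 15.52 × 96485 = 1497000 C.
I = Q/t = 1497000 / 3906.0 s = 383 A.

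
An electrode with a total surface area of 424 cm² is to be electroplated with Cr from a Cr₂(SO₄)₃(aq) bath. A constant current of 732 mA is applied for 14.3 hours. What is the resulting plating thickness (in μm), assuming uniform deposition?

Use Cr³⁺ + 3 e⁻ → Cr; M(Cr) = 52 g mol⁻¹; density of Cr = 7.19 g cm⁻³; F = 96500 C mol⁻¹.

22.2 μm

Q = I·t = 0.7320 × 51480 = 37680 C; n(e⁻) = 0.3905 mol.
n(Cr) = n(e⁻)/3 = 0.1302 mol, so m = 0.1302 × 52 = 6.769 g.
Volume = m/ρ = 6.769 / 7.19 = 0.9414 cm³.
Thickness = V/A = 0.9414 / 424 = 0.00222 cm = 22.2 μm.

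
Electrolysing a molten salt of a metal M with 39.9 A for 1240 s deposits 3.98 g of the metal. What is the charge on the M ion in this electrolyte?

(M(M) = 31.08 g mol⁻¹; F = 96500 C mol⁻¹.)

+4

Q = I·t = 39.90 A × 1240.0 s = 49480 C, so n(e⁻) = 49480/96500 = 0.5127 mol.
n(M) deposited = 3.98 / 31.08 = 0.1281 mol.
Electrons per atom = n(e⁻)/n(M) = 0.5127 / 0.1281 = 4.00 ≈ 4, so the ion is M⁴⁺.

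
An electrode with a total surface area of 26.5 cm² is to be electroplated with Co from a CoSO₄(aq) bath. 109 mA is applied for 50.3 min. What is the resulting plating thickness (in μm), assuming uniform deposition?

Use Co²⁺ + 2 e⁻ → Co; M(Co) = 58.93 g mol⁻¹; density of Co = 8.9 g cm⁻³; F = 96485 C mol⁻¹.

4.26 μm

Q = I·t = 0.1090 × 3018.0 = 329.0 C; n(e⁻) = 0.003409 mol.
n(Co) = n(e⁻)/2 = 0.001705 mol, so m = 0.001705 × 58.93 = 0.1005 g.
Volume = m/ρ = 0.1005 / 8.9 = 0.01129 cm³.
Thickness = V/A = 0.01129 / 26.5 = 4.26 × 10⁻⁴ cm = 4.26 μm.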